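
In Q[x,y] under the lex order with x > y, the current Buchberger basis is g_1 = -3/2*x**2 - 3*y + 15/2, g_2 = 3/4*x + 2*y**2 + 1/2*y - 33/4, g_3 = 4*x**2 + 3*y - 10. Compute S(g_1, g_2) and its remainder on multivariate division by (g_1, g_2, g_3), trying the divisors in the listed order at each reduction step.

S(g_1, g_2) = -8/3*x*y**2 - 2/3*x*y + 11*x + 2*y - 5; remainder on division = 64/9*y**4 + 32/9*y**3 - 524/9*y**2 - 38/3*y + 116.

lcm(LM(g_1), LM(g_2)) = x**2.
S = (lcm/LT(g_1))·g_1 − (lcm/LT(g_2))·g_2 = -8/3*x*y**2 - 2/3*x*y + 11*x + 2*y - 5.
Reduce S modulo (g_1, g_2, g_3) in that order:
  leading term x*y**2: subtract (-32/9*y**2)·g_2 from -8/3*x*y**2 - 2/3*x*y + 11*x + 2*y - 5 → -2/3*x*y + 11*x + 64/9*y**4 + 16/9*y**3 - 88/3*y**2 + 2*y - 5
  leading term x*y: subtract (-8/9*y)·g_2 from -2/3*x*y + 11*x + 64/9*y**4 + 16/9*y**3 - 88/3*y**2 + 2*y - 5 → 11*x + 64/9*y**4 + 32/9*y**3 - 260/9*y**2 - 16/3*y - 5
  leading term x: subtract (44/3)·g_2 from 11*x + 64/9*y**4 + 32/9*y**3 - 260/9*y**2 - 16/3*y - 5 → 64/9*y**4 + 32/9*y**3 - 524/9*y**2 - 38/3*y + 116
  leading term y**4: no divisor's leading term divides it; move 64/9*y**4 to the remainder.
  leading term y**3: no divisor's leading term divides it; move 32/9*y**3 to the remainder.
  leading term y**2: no divisor's leading term divides it; move -524/9*y**2 to the remainder.
  leading term y: no divisor's leading term divides it; move -38/3*y to the remainder.
  leading term 1: no divisor's leading term divides it; move 116 to the remainder.
The remainder 64/9*y**4 + 32/9*y**3 - 524/9*y**2 - 38/3*y + 116 is nonzero, so it would be added as the next basis element.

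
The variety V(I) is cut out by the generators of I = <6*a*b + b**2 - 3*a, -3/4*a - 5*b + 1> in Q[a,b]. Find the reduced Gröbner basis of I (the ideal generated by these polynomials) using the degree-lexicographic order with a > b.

G = {b**2 - 28/39*b + 4/39, a + 20/3*b - 4/3}

f_1 = 6*a*b + b**2 - 3*a, LT = a*b.
f_2 = -3/4*a - 5*b + 1, LT = a.

S(f_1,f_2): lcm = a*b. S = -13/2*b**2 - 1/2*a + 4/3*b.
  leading term b**2: no divisor's leading term divides it; move -13/2*b**2 to the remainder.
  leading term a: subtract (2/3)·f_2 from -1/2*a + 4/3*b → 14/3*b - 2/3
  leading term b: no divisor's leading term divides it; move 14/3*b to the remainder.
  leading term 1: no divisor's leading term divides it; move -2/3 to the remainder.
  remainder -13/2*b**2 + 14/3*b - 2/3 ≠ 0; add g_3 = -13/2*b**2 + 14/3*b - 2/3 to the basis.

The other S-polynomials (S(f_1,g_3), S(f_2,g_3)) all reduce to 0 modulo the current basis, so we have a Gröbner basis.
Inter-reduce: drop elements whose leading term is divisible by another's, tail-reduce, and make monic.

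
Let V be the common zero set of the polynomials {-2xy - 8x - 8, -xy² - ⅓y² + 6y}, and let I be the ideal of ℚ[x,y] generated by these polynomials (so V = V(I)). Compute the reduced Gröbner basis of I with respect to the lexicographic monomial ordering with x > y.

The reduced Gröbner basis is the canonical form of the ideal for this ordering.

f_1 = -2xy - 8x - 8, LT = xy.
f_2 = -xy² - ⅓y² + 6y, LT = xy².

S(f_1,f_2): lcm = xy². S = 4xy - ⅓y² + 10y.
  reduce S modulo (f_1, f_2):
  remainder -16x - ⅓y² + 10y - 16 ≠ 0; add g_3 = -16x - ⅓y² + 10y - 16 to the basis.

S(f_1,g_3): lcm = xy. S = 4x - 1/48y³ + ⅝y² - y + 4.
  reduce S modulo (f_1, f_2, g_3):
  remainder -1/48y³ + 13/24y² + 3/2y ≠ 0; add g_4 = -1/48y³ + 13/24y² + 3/2y to the basis.

The other S-polynomials (S(f_2,g_3), S(f_1,g_4), S(f_2,g_4), S(g_3,g_4)) all reduce to 0 modulo the current basis, so we have a Gröbner basis.
Inter-reduce: drop elements whose leading term is divisible by another's, tail-reduce, and make monic.

G = {x + 1/48y² - ⅝y + 1, y³ - 26y² - 72y}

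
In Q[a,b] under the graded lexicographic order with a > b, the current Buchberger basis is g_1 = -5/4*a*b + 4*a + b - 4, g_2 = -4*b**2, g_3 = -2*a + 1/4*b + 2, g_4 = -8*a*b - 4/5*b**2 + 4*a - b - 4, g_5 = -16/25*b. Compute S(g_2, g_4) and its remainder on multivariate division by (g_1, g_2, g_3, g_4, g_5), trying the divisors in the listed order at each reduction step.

lcm(LM(g_2), LM(g_4)) = a*b**2.
S = (lcm/LT(g_2))·g_2 − (lcm/LT(g_4))·g_4 = -1/10*b**3 + 1/2*a*b - 1/8*b**2 - 1/2*b.
Reduce S modulo (g_1, g_2, g_3, g_4, g_5) in that order:
  leading term b**3: subtract (1/40*b)·g_2 from -1/10*b**3 + 1/2*a*b - 1/8*b**2 - 1/2*b → 1/2*a*b - 1/8*b**2 - 1/2*b
  leading term a*b: subtract (-2/5)·g_1 from 1/2*a*b - 1/8*b**2 - 1/2*b → -1/8*b**2 + 8/5*a - 1/10*b - 8/5
  leading term b**2: subtract (1/32)·g_2 from -1/8*b**2 + 8/5*a - 1/10*b - 8/5 → 8/5*a - 1/10*b - 8/5
  leading term a: subtract (-4/5)·g_3 from 8/5*a - 1/10*b - 8/5 → 1/10*b
  leading term b: subtract (-5/32)·g_5 from 1/10*b → 0
The remainder is 0, so this S-polynomial contributes no new basis element.
This is the inner loop of Buchberger's algorithm — each nonzero remainder becomes a new basis element.

S(g_2, g_4) = -1/10*b**3 + 1/2*a*b - 1/8*b**2 - 1/2*b; remainder on division = 0.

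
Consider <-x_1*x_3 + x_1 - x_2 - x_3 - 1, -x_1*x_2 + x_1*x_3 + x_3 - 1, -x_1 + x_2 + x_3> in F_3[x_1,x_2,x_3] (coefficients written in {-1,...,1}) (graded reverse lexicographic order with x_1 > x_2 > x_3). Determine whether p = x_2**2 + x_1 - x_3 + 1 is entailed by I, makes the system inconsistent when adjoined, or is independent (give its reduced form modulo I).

First compute the reduced Gröbner basis of I by Buchberger's algorithm.
f_1 = -x_1*x_3 + x_1 - x_2 - x_3 - 1, LT = x_1*x_3.
f_2 = -x_1*x_2 + x_1*x_3 + x_3 - 1, LT = x_1*x_2.
f_3 = -x_1 + x_2 + x_3, LT = x_1.

S(f_1,f_2): lcm = x_1*x_2*x_3. S = x_1*x_3**2 - x_1*x_2 + x_2**2 + x_2*x_3 + x_3**2 + x_2 - x_3.
  reduce S modulo (f_1, f_2, f_3):
  remainder x_2**2 + x_2 + 1 ≠ 0; add h_4 = x_2**2 + x_2 + 1 to the basis.

S(f_1,f_3): lcm = x_1*x_3. S = x_2*x_3 + x_3**2 - x_1 + x_2 + x_3 + 1.
  reduce S modulo (f_1, f_2, f_3, h_4):
  remainder x_2*x_3 + x_3**2 + 1 ≠ 0; add h_5 = x_2*x_3 + x_3**2 + 1 to the basis.

S(f_2,f_3): lcm = x_1*x_2. S = x_2**2 - x_1*x_3 + x_2*x_3 - x_3 + 1.
  reduce S modulo (f_1, f_2, f_3, h_4, h_5):
  remainder -x_3**2 - x_2 - x_3 ≠ 0; add h_6 = -x_3**2 - x_2 - x_3 to the basis.

The other S-polynomials (S(f_1,h_4), S(f_2,h_4), S(f_3,h_4), S(f_1,h_5), S(f_2,h_5), S(f_3,h_5), S(h_4,h_5), S(f_1,h_6), S(f_2,h_6), S(f_3,h_6), S(h_4,h_6), S(h_5,h_6)) all reduce to 0 modulo the current basis, so we have a Gröbner basis.
Inter-reduce: drop elements whose leading term is divisible by another's, tail-reduce, and make monic.
Reduced Gröbner basis: {x_2**2 + x_2 + 1, x_2*x_3 - x_2 - x_3 + 1, x_3**2 + x_2 + x_3, x_1 - x_2 - x_3}.
Label its elements g_1 = x_2**2 + x_2 + 1, g_2 = x_2*x_3 - x_2 - x_3 + 1, g_3 = x_3**2 + x_2 + x_3, g_4 = x_1 - x_2 - x_3.

Reduce p = x_2**2 + x_1 - x_3 + 1 modulo G:
  leading term x_2**2: subtract (1)·g_1 from x_2**2 + x_1 - x_3 + 1 → x_1 - x_2 - x_3
  leading term x_1: subtract (1)·g_4 from x_1 - x_2 - x_3 → 0
  normal form = 0.
Since the normal form is 0, p ∈ I.

x_2**2 + x_1 - x_3 + 1 lies in I (it reduces to 0).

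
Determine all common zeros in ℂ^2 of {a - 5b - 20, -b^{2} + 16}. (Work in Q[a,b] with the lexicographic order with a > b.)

Compute a lex Gröbner basis by Buchberger's algorithm.
f_1 = a - 5b - 20, LT = a.
f_2 = -b^{2} + 16, LT = b^{2}.

The S-polynomials (S(f_1,f_2)) all reduce to 0 modulo the current basis, so we have a Gröbner basis.
Inter-reduce: drop elements whose leading term is divisible by another's, tail-reduce, and make monic.
Reduced Gröbner basis: {a - 5b - 20, b^{2} - 16}.

Elimination: the polynomial b^{2} - 16 lies in the elimination ideal for b, so b ∈ {-4, 4}. For each such b, the remaining basis elements (now univariate) give the rest of the solution.
  b = -4: the earlier basis element becomes a = 0, giving a = 0 — point (0, -4).
  b = 4: the earlier basis element becomes a - 40 = 0, giving a = 40 — point (40, 4).

{(0, -4), (40, 4)}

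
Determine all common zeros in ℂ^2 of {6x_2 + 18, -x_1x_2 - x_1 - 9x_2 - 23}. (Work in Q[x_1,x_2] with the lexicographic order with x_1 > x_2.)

Compute a lex Gröbner basis by Buchberger's algorithm.
f_1 = 6x_2 + 18, LT = x_2.
f_2 = -x_1x_2 - x_1 - 9x_2 - 23, LT = x_1x_2.

S(f_1,f_2): lcm = x_1x_2. S = 2x_1 - 9x_2 - 23.
  leading term x_1: no divisor's leading term divides it; move 2x_1 to the remainder.
  leading term x_2: subtract (-\tfrac{3}{2})·f_1 from -9x_2 - 23 → 4
  leading term 1: no divisor's leading term divides it; move 4 to the remainder.
  remainder 2x_1 + 4 ≠ 0; add h_3 = 2x_1 + 4 to the basis.

S(f_1,h_3): leading monomials are coprime, so the S-polynomial reduces to 0 (Buchberger's first criterion).
S(f_2,h_3): lcm = x_1x_2. S = x_1 + 7x_2 + 23.
  leading term x_1: subtract (\tfrac{1}{2})·h_3 from x_1 + 7x_2 + 23 → 7x_2 + 21
  leading term x_2: subtract (\tfrac{7}{6})·f_1 from 7x_2 + 21 → 0
  remainder 0.

Every S-polynomial of the final basis reduces to 0, so we have a Gröbner basis.
Inter-reduce: drop elements whose leading term is divisible by another's, tail-reduce, and make monic.
Reduced Gröbner basis: {x_1 + 2, x_2 + 3}.

The lex basis is triangular: the last element involves only x_2. Solving x_2 + 3 = 0 gives x_2 ∈ {-3}; substituting each value into the earlier elements determines the remaining variables.
  x_2 = -3: the earlier basis element becomes x_1 + 2 = 0, giving x_1 = -2 — point (-2, -3).
Each listed point satisfies every original equation (direct substitution).

{(-2, -3)}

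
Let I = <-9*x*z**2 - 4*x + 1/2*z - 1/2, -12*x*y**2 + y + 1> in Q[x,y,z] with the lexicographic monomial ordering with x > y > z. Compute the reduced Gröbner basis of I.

G = {x*y**2 - 1/12*y - 1/12, x*z**2 + 4/9*x - 1/18*z + 1/18, y**2*z - y**2 - 3/2*y*z**2 - 2/3*y - 3/2*z**2 - 2/3}

f_1 = -9*x*z**2 - 4*x + 1/2*z - 1/2, LT = x*z**2.
f_2 = -12*x*y**2 + y + 1, LT = x*y**2.

S(f_1,f_2): lcm = x*y**2*z**2. S = 4/9*x*y**2 - 1/18*y**2*z + 1/18*y**2 + 1/12*y*z**2 + 1/12*z**2.
  leading term x*y**2: subtract (-1/27)·f_2 from 4/9*x*y**2 - 1/18*y**2*z + 1/18*y**2 + 1/12*y*z**2 + 1/12*z**2 → -1/18*y**2*z + 1/18*y**2 + 1/12*y*z**2 + 1/27*y + 1/12*z**2 + 1/27
  leading term y**2*z: no divisor's leading term divides it; move -1/18*y**2*z to the remainder.
  leading term y**2: no divisor's leading term divides it; move 1/18*y**2 to the remainder.
  leading term y*z**2: no divisor's leading term divides it; move 1/12*y*z**2 to the remainder.
  leading term y: no divisor's leading term divides it; move 1/27*y to the remainder.
  leading term z**2: no divisor's leading term divides it; move 1/12*z**2 to the remainder.
  leading term 1: no divisor's leading term divides it; move 1/27 to the remainder.
  remainder -1/18*y**2*z + 1/18*y**2 + 1/12*y*z**2 + 1/27*y + 1/12*z**2 + 1/27 ≠ 0; add g_3 = -1/18*y**2*z + 1/18*y**2 + 1/12*y*z**2 + 1/27*y + 1/12*z**2 + 1/27 to the basis.

S(f_1,g_3): lcm = x*y**2*z**2. S = x*y**2*z + 4/9*x*y**2 + 3/2*x*y*z**3 + 2/3*x*y*z + 3/2*x*z**3 + 2/3*x*z - 1/18*y**2*z + 1/18*y**2.
  leading term x*y**2*z: subtract (-1/12*z)·f_2 from x*y**2*z + 4/9*x*y**2 + 3/2*x*y*z**3 + 2/3*x*y*z + 3/2*x*z**3 + 2/3*x*z - 1/18*y**2*z + 1/18*y**2 → 4/9*x*y**2 + 3/2*x*y*z**3 + 2/3*x*y*z + 3/2*x*z**3 + 2/3*x*z - 1/18*y**2*z + 1/18*y**2 + 1/12*y*z + 1/12*z
  leading term x*y**2: subtract (-1/27)·f_2 from 4/9*x*y**2 + 3/2*x*y*z**3 + 2/3*x*y*z + 3/2*x*z**3 + 2/3*x*z - 1/18*y**2*z + 1/18*y**2 + 1/12*y*z + 1/12*z → 3/2*x*y*z**3 + 2/3*x*y*z + 3/2*x*z**3 + 2/3*x*z - 1/18*y**2*z + 1/18*y**2 + 1/12*y*z + 1/27*y + 1/12*z + 1/27
  leading term x*y*z**3: subtract (-1/6*y*z)·f_1 from 3/2*x*y*z**3 + 2/3*x*y*z + 3/2*x*z**3 + 2/3*x*z - 1/18*y**2*z + 1/18*y**2 + 1/12*y*z + 1/27*y + 1/12*z + 1/27 → 3/2*x*z**3 + 2/3*x*z - 1/18*y**2*z + 1/18*y**2 + 1/12*y*z**2 + 1/27*y + 1/12*z + 1/27
  leading term x*z**3: subtract (-1/6*z)·f_1 from 3/2*x*z**3 + 2/3*x*z - 1/18*y**2*z + 1/18*y**2 + 1/12*y*z**2 + 1/27*y + 1/12*z + 1/27 → -1/18*y**2*z + 1/18*y**2 + 1/12*y*z**2 + 1/27*y + 1/12*z**2 + 1/27
  leading term y**2*z: subtract (1)·g_3 from -1/18*y**2*z + 1/18*y**2 + 1/12*y*z**2 + 1/27*y + 1/12*z**2 + 1/27 → 0
  remainder 0.

S(f_2,g_3): lcm = x*y**2*z. S = x*y**2 + 3/2*x*y*z**2 + 2/3*x*y + 3/2*x*z**2 + 2/3*x - 1/12*y*z - 1/12*z.
  leading term x*y**2: subtract (-1/12)·f_2 from x*y**2 + 3/2*x*y*z**2 + 2/3*x*y + 3/2*x*z**2 + 2/3*x - 1/12*y*z - 1/12*z → 3/2*x*y*z**2 + 2/3*x*y + 3/2*x*z**2 + 2/3*x - 1/12*y*z + 1/12*y - 1/12*z + 1/12
  leading term x*y*z**2: subtract (-1/6*y)·f_1 from 3/2*x*y*z**2 + 2/3*x*y + 3/2*x*z**2 + 2/3*x - 1/12*y*z + 1/12*y - 1/12*z + 1/12 → 3/2*x*z**2 + 2/3*x - 1/12*z + 1/12
  leading term x*z**2: subtract (-1/6)·f_1 from 3/2*x*z**2 + 2/3*x - 1/12*z + 1/12 → 0
  remainder 0.

Every S-polynomial of the final basis reduces to 0, so we have a Gröbner basis.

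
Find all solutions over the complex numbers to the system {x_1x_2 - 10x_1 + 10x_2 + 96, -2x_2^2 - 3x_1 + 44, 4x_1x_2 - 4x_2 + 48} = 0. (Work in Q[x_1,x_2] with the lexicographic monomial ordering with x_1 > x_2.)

Compute a lex Gröbner basis by Buchberger's algorithm.
f_1 = x_1x_2 - 10x_1 + 10x_2 + 96, LT = x_1x_2.
f_2 = -3x_1 - 2x_2^2 + 44, LT = x_1.
f_3 = 4x_1x_2 - 4x_2 + 48, LT = x_1x_2.

S(f_1,f_2): lcm = x_1x_2. S = -10x_1 - 2/3x_2^3 + 74/3x_2 + 96.
  leading term x_1: subtract (10/3)·f_2 from -10x_1 - 2/3x_2^3 + 74/3x_2 + 96 → -2/3x_2^3 + 20/3x_2^2 + 74/3x_2 - 152/3
  leading term x_2^3: no divisor's leading term divides it; move -2/3x_2^3 to the remainder.
  leading term x_2^2: no divisor's leading term divides it; move 20/3x_2^2 to the remainder.
  leading term x_2: no divisor's leading term divides it; move 74/3x_2 to the remainder.
  leading term 1: no divisor's leading term divides it; move -152/3 to the remainder.
  remainder -2/3x_2^3 + 20/3x_2^2 + 74/3x_2 - 152/3 ≠ 0; add h_4 = -2/3x_2^3 + 20/3x_2^2 + 74/3x_2 - 152/3 to the basis.

S(f_1,f_3): lcm = x_1x_2. S = -10x_1 + 11x_2 + 84.
  leading term x_1: subtract (10/3)·f_2 from -10x_1 + 11x_2 + 84 → 20/3x_2^2 + 11x_2 - 188/3
  leading term x_2^2: no divisor's leading term divides it; move 20/3x_2^2 to the remainder.
  leading term x_2: no divisor's leading term divides it; move 11x_2 to the remainder.
  leading term 1: no divisor's leading term divides it; move -188/3 to the remainder.
  remainder 20/3x_2^2 + 11x_2 - 188/3 ≠ 0; add h_5 = 20/3x_2^2 + 11x_2 - 188/3 to the basis.

S(f_3,h_4): lcm = x_1x_2^3. S = 10x_1x_2^2 + 37x_1x_2 - 76x_1 - x_2^3 + 12x_2^2.
  leading term x_1x_2^2: subtract (10x_2)·f_1 from 10x_1x_2^2 + 37x_1x_2 - 76x_1 - x_2^3 + 12x_2^2 → 137x_1x_2 - 76x_1 - x_2^3 - 88x_2^2 - 960x_2
  leading term x_1x_2: subtract (137)·f_1 from 137x_1x_2 - 76x_1 - x_2^3 - 88x_2^2 - 960x_2 → 1294x_1 - x_2^3 - 88x_2^2 - 2330x_2 - 13152
  leading term x_1: subtract (-1294/3)·f_2 from 1294x_1 - x_2^3 - 88x_2^2 - 2330x_2 - 13152 → -x_2^3 - 2852/3x_2^2 - 2330x_2 + 17480/3
  leading term x_2^3: subtract (3/2)·h_4 from -x_2^3 - 2852/3x_2^2 - 2330x_2 + 17480/3 → -2882/3x_2^2 - 2367x_2 + 17708/3
  leading term x_2^2: subtract (-1441/10)·h_5 from -2882/3x_2^2 - 2367x_2 + 17708/3 → -7819/10x_2 - 15638/5
  leading term x_2: no divisor's leading term divides it; move -7819/10x_2 to the remainder.
  leading term 1: no divisor's leading term divides it; move -15638/5 to the remainder.
  remainder -7819/10x_2 - 15638/5 ≠ 0; add h_6 = -7819/10x_2 - 15638/5 to the basis.

The other S-polynomials (S(f_2,f_3), S(f_1,h_4), S(f_2,h_4), S(f_1,h_5), S(f_2,h_5), S(f_3,h_5), S(h_4,h_5), S(f_1,h_6), S(f_2,h_6), S(f_3,h_6), S(h_4,h_6), S(h_5,h_6)) all reduce to 0 modulo the current basis, so we have a Gröbner basis.
Inter-reduce: drop elements whose leading term is divisible by another's, tail-reduce, and make monic.
Reduced Gröbner basis: {x_1 - 4, x_2 + 4}.

The lex basis is triangular: the last element involves only x_2. Solving x_2 + 4 = 0 gives x_2 ∈ {-4}; substituting each value into the earlier elements determines the remaining variables.
  x_2 = -4: the earlier basis element becomes x_1 - 4 = 0, giving x_1 = 4 — point (4, -4).
Substituting each solution back into the original system confirms all equations vanish.
Zero-dimensionality of the ideal guarantees finitely many solutions over ℂ.

{(4, -4)}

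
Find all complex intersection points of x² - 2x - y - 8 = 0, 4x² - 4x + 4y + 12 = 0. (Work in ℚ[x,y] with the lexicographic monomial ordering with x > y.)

{(5/2, -27/4), (-1, -5)}

Compute a lex Gröbner basis by Buchberger's algorithm.
f_1 = x² - 2x - y - 8, LT = x².
f_2 = 4x² - 4x + 4y + 12, LT = x².

S(f_1,f_2): lcm = x². S = -x - 2y - 11.
  leading term x: no divisor's leading term divides it; move -x to the remainder.
  leading term y: no divisor's leading term divides it; move -2y to the remainder.
  leading term 1: no divisor's leading term divides it; move -11 to the remainder.
  remainder -x - 2y - 11 ≠ 0; add h_3 = -x - 2y - 11 to the basis.

S(f_1,h_3): lcm = x². S = -2xy - 13x - y - 8.
  leading term xy: subtract (2y)·h_3 from -2xy - 13x - y - 8 → -13x + 4y² + 21y - 8
  leading term x: subtract (13)·h_3 from -13x + 4y² + 21y - 8 → 4y² + 47y + 135
  leading term y²: no divisor's leading term divides it; move 4y² to the remainder.
  leading term y: no divisor's leading term divides it; move 47y to the remainder.
  leading term 1: no divisor's leading term divides it; move 135 to the remainder.
  remainder 4y² + 47y + 135 ≠ 0; add h_4 = 4y² + 47y + 135 to the basis.

The other S-polynomials (S(f_2,h_3), S(f_1,h_4), S(f_2,h_4), S(h_3,h_4)) all reduce to 0 modulo the current basis, so we have a Gröbner basis.
Inter-reduce: drop elements whose leading term is divisible by another's, tail-reduce, and make monic.
Reduced Gröbner basis: {x + 2y + 11, y² + 47/4y + 135/4}.

A lex Gröbner basis eliminates variables successively. Here y² + 47/4y + 135/4 depends only on y, with roots {-27/4, -5}; lifting each root through the earlier basis elements recovers the full solutions.
  y = -27/4: the earlier basis element becomes x - 5/2 = 0, giving x = 5/2 — point (5/2, -27/4).
  y = -5: the earlier basis element becomes x + 1 = 0, giving x = -1 — point (-1, -5).
Check: every point annihilates each of the original generators.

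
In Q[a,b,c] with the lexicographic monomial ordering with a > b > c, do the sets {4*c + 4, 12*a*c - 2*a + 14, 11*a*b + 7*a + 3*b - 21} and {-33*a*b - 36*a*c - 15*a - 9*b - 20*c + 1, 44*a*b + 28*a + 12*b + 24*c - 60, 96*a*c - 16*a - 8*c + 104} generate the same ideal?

Yes, the ideals are equal.

Equality of ideals is decidable: compute both reduced Gröbner bases (unique for the ordering) and check whether they agree.
Buchberger on the first generating set:
f_1 = 4*c + 4, LT = c.
f_2 = 12*a*c - 2*a + 14, LT = a*c.
f_3 = 11*a*b + 7*a + 3*b - 21, LT = a*b.

S(f_1,f_2): lcm = a*c. S = 7/6*a - 7/6.
  reduce S modulo (f_1, f_2, f_3):
  remainder 7/6*a - 7/6 ≠ 0; add g_4 = 7/6*a - 7/6 to the basis.

S(f_2,f_3): lcm = a*b*c. S = -1/6*a*b - 7/11*a*c - 3/11*b*c + 7/6*b + 21/11*c.
  reduce S modulo (f_1, f_2, f_3, g_4):
  remainder 49/33*b - 49/33 ≠ 0; add g_5 = 49/33*b - 49/33 to the basis.

The other S-polynomials (S(f_1,f_3), S(f_1,g_4), S(f_2,g_4), S(f_3,g_4), S(f_1,g_5), S(f_2,g_5), S(f_3,g_5), S(g_4,g_5)) all reduce to 0 modulo the current basis, so we have a Gröbner basis.
Inter-reduce: drop elements whose leading term is divisible by another's, tail-reduce, and make monic.
Reduced Gröbner basis: {a - 1, b - 1, c + 1}.

Buchberger on the second generating set:
h_1 = -33*a*b - 36*a*c - 15*a - 9*b - 20*c + 1, LT = a*b.
h_2 = 44*a*b + 28*a + 12*b + 24*c - 60, LT = a*b.
h_3 = 96*a*c - 16*a - 8*c + 104, LT = a*c.

S(h_1,h_2): lcm = a*b. S = 12/11*a*c - 2/11*a + 2/33*c + 4/3.
  reduce S modulo (h_1, h_2, h_3):
  remainder 5/33*c + 5/33 ≠ 0; add k_4 = 5/33*c + 5/33 to the basis.

S(h_1,h_3): lcm = a*b*c. S = 1/6*a*b + 12/11*a*c**2 + 5/11*a*c + 47/132*b*c - 13/12*b + 20/33*c**2 - 1/33*c.
  reduce S modulo (h_1, h_2, h_3, k_4):
  remainder -49/33*b + 49/33 ≠ 0; add k_5 = -49/33*b + 49/33 to the basis.

S(h_3,k_4): lcm = a*c. S = -7/6*a - 1/12*c + 13/12.
  reduce S modulo (h_1, h_2, h_3, k_4, k_5):
  remainder -7/6*a + 7/6 ≠ 0; add k_6 = -7/6*a + 7/6 to the basis.

The other S-polynomials (S(h_2,h_3), S(h_1,k_4), S(h_2,k_4), S(h_1,k_5), S(h_2,k_5), S(h_3,k_5), S(k_4,k_5), S(h_1,k_6), S(h_2,k_6), S(h_3,k_6), S(k_4,k_6), S(k_5,k_6)) all reduce to 0 modulo the current basis, so we have a Gröbner basis.
Inter-reduce: drop elements whose leading term is divisible by another's, tail-reduce, and make monic.
Reduced Gröbner basis: {a - 1, b - 1, c + 1}.

Same reduced basis, so the two generating sets span the same ideal.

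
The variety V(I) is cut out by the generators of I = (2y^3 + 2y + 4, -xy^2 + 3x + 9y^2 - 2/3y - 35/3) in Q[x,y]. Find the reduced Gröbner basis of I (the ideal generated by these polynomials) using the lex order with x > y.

Buchberger's algorithm terminates because the ascending chain of leading-term ideals stabilizes.

f_1 = 2y^3 + 2y + 4, LT = y^3.
f_2 = -xy^2 + 3x + 9y^2 - 2/3y - 35/3, LT = xy^2.

S(f_1,f_2): lcm = xy^3. S = 4xy + 2x + 9y^3 - 2/3y^2 - 35/3y.
  leading term xy: no divisor's leading term divides it; move 4xy to the remainder.
  leading term x: no divisor's leading term divides it; move 2x to the remainder.
  leading term y^3: subtract (9/2)·f_1 from 9y^3 - 2/3y^2 - 35/3y → -2/3y^2 - 62/3y - 18
  leading term y^2: no divisor's leading term divides it; move -2/3y^2 to the remainder.
  leading term y: no divisor's leading term divides it; move -62/3y to the remainder.
  leading term 1: no divisor's leading term divides it; move -18 to the remainder.
  remainder 4xy + 2x - 2/3y^2 - 62/3y - 18 ≠ 0; add g_3 = 4xy + 2x - 2/3y^2 - 62/3y - 18 to the basis.

S(f_2,g_3): lcm = xy^2. S = -1/2xy - 3x + 1/6y^3 - 23/6y^2 + 31/6y + 35/3.
  leading term xy: subtract (-1/8)·g_3 from -1/2xy - 3x + 1/6y^3 - 23/6y^2 + 31/6y + 35/3 → -11/4x + 1/6y^3 - 47/12y^2 + 31/12y + 113/12
  leading term x: no divisor's leading term divides it; move -11/4x to the remainder.
  leading term y^3: subtract (1/12)·f_1 from 1/6y^3 - 47/12y^2 + 31/12y + 113/12 → -47/12y^2 + 29/12y + 109/12
  leading term y^2: no divisor's leading term divides it; move -47/12y^2 to the remainder.
  leading term y: no divisor's leading term divides it; move 29/12y to the remainder.
  leading term 1: no divisor's leading term divides it; move 109/12 to the remainder.
  remainder -11/4x - 47/12y^2 + 29/12y + 109/12 ≠ 0; add g_4 = -11/4x - 47/12y^2 + 29/12y + 109/12 to the basis.

The other S-polynomials (S(f_1,g_3), S(f_1,g_4), S(f_2,g_4), S(g_3,g_4)) all reduce to 0 modulo the current basis, so we have a Gröbner basis.
Inter-reduce: drop elements whose leading term is divisible by another's, tail-reduce, and make monic.

G = {x + 47/33y^2 - 29/33y - 109/33, y^3 + y + 2}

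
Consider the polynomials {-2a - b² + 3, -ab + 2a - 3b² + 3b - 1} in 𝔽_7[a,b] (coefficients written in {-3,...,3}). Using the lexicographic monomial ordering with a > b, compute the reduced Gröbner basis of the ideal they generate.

G = {a - 3b² + 2, b³ - b² + 3b - 3}

f_1 = -2a - b² + 3, LT = a.
f_2 = -ab + 2a - 3b² + 3b - 1, LT = ab.

S(f_1,f_2): lcm = ab. S = 2a - 3b³ - 3b² - 2b - 1.
  leading term a: subtract (-1)·f_1 from 2a - 3b³ - 3b² - 2b - 1 → -3b³ + 3b² - 2b + 2
  leading term b³: no divisor's leading term divides it; move -3b³ to the remainder.
  leading term b²: no divisor's leading term divides it; move 3b² to the remainder.
  leading term b: no divisor's leading term divides it; move -2b to the remainder.
  leading term 1: no divisor's leading term divides it; move 2 to the remainder.
  remainder -3b³ + 3b² - 2b + 2 ≠ 0; add g_3 = -3b³ + 3b² - 2b + 2 to the basis.

The other S-polynomials (S(f_1,g_3), S(f_2,g_3)) all reduce to 0 modulo the current basis, so we have a Gröbner basis.
Inter-reduce: drop elements whose leading term is divisible by another's, tail-reduce, and make monic.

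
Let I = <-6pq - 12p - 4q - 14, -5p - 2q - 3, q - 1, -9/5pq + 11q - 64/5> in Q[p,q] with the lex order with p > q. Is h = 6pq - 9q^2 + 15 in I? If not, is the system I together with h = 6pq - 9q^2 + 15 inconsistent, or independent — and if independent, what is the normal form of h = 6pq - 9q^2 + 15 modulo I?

First compute the reduced Gröbner basis of I by Buchberger's algorithm.
f_1 = -6pq - 12p - 4q - 14, LT = pq.
f_2 = -5p - 2q - 3, LT = p.
f_3 = q - 1, LT = q.
f_4 = -9/5pq + 11q - 64/5, LT = pq.

The S-polynomials (S(f_1,f_2), S(f_1,f_3), S(f_1,f_4), S(f_2,f_3), S(f_2,f_4), S(f_3,f_4)) all reduce to 0 modulo the current basis, so we have a Gröbner basis.
Inter-reduce: drop elements whose leading term is divisible by another's, tail-reduce, and make monic.
Reduced Gröbner basis: {p + 1, q - 1}.
Label its elements g_1 = p + 1, g_2 = q - 1.

Reduce h = 6pq - 9q^2 + 15 modulo G:
  leading term pq: subtract (6q)·g_1 from 6pq - 9q^2 + 15 → -9q^2 - 6q + 15
  leading term q^2: subtract (-9q)·g_2 from -9q^2 - 6q + 15 → -15q + 15
  leading term q: subtract (-15)·g_2 from -15q + 15 → 0
  normal form = 0.
Since the normal form is 0, h ∈ I.

6pq - 9q^2 + 15 lies in I (it reduces to 0).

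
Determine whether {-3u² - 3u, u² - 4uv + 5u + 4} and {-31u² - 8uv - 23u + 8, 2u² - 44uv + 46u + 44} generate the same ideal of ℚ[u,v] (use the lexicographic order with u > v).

Yes, the ideals are equal.

Equality of ideals is decidable: compute both reduced Gröbner bases (unique for the ordering) and check whether they agree.
Buchberger on the first generating set:
f_1 = -3u² - 3u, LT = u².
f_2 = u² - 4uv + 5u + 4, LT = u².

S(f_1,f_2): lcm = u². S = 4uv - 4u - 4.
  leading term uv: no divisor's leading term divides it; move 4uv to the remainder.
  leading term u: no divisor's leading term divides it; move -4u to the remainder.
  leading term 1: no divisor's leading term divides it; move -4 to the remainder.
  remainder 4uv - 4u - 4 ≠ 0; add g_3 = 4uv - 4u - 4 to the basis.

S(f_1,g_3): lcm = u²v. S = u² + uv + u.
  leading term u²: subtract (-⅓)·f_1 from u² + uv + u → uv
  leading term uv: subtract (¼)·g_3 from uv → u + 1
  leading term u: no divisor's leading term divides it; move u to the remainder.
  leading term 1: no divisor's leading term divides it; move 1 to the remainder.
  remainder u + 1 ≠ 0; add g_4 = u + 1 to the basis.

S(g_3,g_4): lcm = uv. S = -u - v - 1.
  leading term u: subtract (-1)·g_4 from -u - v - 1 → -v
  leading term v: no divisor's leading term divides it; move -v to the remainder.
  remainder -v ≠ 0; add g_5 = -v to the basis.

The other S-polynomials (S(f_2,g_3), S(f_1,g_4), S(f_2,g_4), S(f_1,g_5), S(f_2,g_5), S(g_3,g_5), S(g_4,g_5)) all reduce to 0 modulo the current basis, so we have a Gröbner basis.
Inter-reduce: drop elements whose leading term is divisible by another's, tail-reduce, and make monic.
Reduced Gröbner basis: {u + 1, v}.

Buchberger on the second generating set:
h_1 = -31u² - 8uv - 23u + 8, LT = u².
h_2 = 2u² - 44uv + 46u + 44, LT = u².

S(h_1,h_2): lcm = u². S = 690/31uv - 690/31u - 690/31.
  leading term uv: no divisor's leading term divides it; move 690/31uv to the remainder.
  leading term u: no divisor's leading term divides it; move -690/31u to the remainder.
  leading term 1: no divisor's leading term divides it; move -690/31 to the remainder.
  remainder 690/31uv - 690/31u - 690/31 ≠ 0; add k_3 = 690/31uv - 690/31u - 690/31 to the basis.

S(h_1,k_3): lcm = u²v. S = u² + 8/31uv² + 23/31uv + u - 8/31v.
  leading term u²: subtract (-1/31)·h_1 from u² + 8/31uv² + 23/31uv + u - 8/31v → 8/31uv² + 15/31uv + 8/31u - 8/31v + 8/31
  leading term uv²: subtract (4/345v)·k_3 from 8/31uv² + 15/31uv + 8/31u - 8/31v + 8/31 → 23/31uv + 8/31u + 8/31
  leading term uv: subtract (1/30)·k_3 from 23/31uv + 8/31u + 8/31 → u + 1
  leading term u: no divisor's leading term divides it; move u to the remainder.
  leading term 1: no divisor's leading term divides it; move 1 to the remainder.
  remainder u + 1 ≠ 0; add k_4 = u + 1 to the basis.

S(k_3,k_4): lcm = uv. S = -u - v - 1.
  leading term u: subtract (-1)·k_4 from -u - v - 1 → -v
  leading term v: no divisor's leading term divides it; move -v to the remainder.
  remainder -v ≠ 0; add k_5 = -v to the basis.

The other S-polynomials (S(h_2,k_3), S(h_1,k_4), S(h_2,k_4), S(h_1,k_5), S(h_2,k_5), S(k_3,k_5), S(k_4,k_5)) all reduce to 0 modulo the current basis, so we have a Gröbner basis.
Inter-reduce: drop elements whose leading term is divisible by another's, tail-reduce, and make monic.
Reduced Gröbner basis: {u + 1, v}.

These coincide, so the ideals are equal.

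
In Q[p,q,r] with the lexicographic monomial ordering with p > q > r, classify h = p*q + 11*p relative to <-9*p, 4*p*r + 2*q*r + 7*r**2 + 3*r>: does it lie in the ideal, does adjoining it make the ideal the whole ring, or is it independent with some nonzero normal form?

p*q + 11*p lies in I (it reduces to 0).

First compute the reduced Gröbner basis of I by Buchberger's algorithm.
f_1 = -9*p, LT = p.
f_2 = 4*p*r + 2*q*r + 7*r**2 + 3*r, LT = p*r.

S(f_1,f_2): lcm = p*r. S = -1/2*q*r - 7/4*r**2 - 3/4*r.
  reduce S modulo (f_1, f_2):
  remainder -1/2*q*r - 7/4*r**2 - 3/4*r ≠ 0; add k_3 = -1/2*q*r - 7/4*r**2 - 3/4*r to the basis.

The other S-polynomials (S(f_1,k_3), S(f_2,k_3)) all reduce to 0 modulo the current basis, so we have a Gröbner basis.
Inter-reduce: drop elements whose leading term is divisible by another's, tail-reduce, and make monic.
Reduced Gröbner basis: {p, q*r + 7/2*r**2 + 3/2*r}.
Label its elements g_1 = p, g_2 = q*r + 7/2*r**2 + 3/2*r.

Reduce h = p*q + 11*p modulo G:
  leading term p*q: subtract (q)·g_1 from p*q + 11*p → 11*p
  leading term p: subtract (11)·g_1 from 11*p → 0
  normal form = 0.
Since the normal form is 0, h ∈ I.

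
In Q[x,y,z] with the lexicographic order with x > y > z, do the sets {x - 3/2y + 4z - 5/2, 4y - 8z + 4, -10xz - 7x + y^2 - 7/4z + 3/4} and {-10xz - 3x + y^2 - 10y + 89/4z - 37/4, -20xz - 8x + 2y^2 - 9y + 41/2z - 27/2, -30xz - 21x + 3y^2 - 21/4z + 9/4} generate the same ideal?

Two ideals are equal iff their reduced Gröbner bases coincide (the reduced basis is unique for a fixed ordering).
Buchberger on the first generating set:
f_1 = x - 3/2y + 4z - 5/2, LT = x.
f_2 = 4y - 8z + 4, LT = y.
f_3 = -10xz - 7x + y^2 - 7/4z + 3/4, LT = xz.

S(f_1,f_3): lcm = xz. S = -7/10x + 1/10y^2 - 3/2yz + 4z^2 - 107/40z + 3/40.
  leading term x: subtract (-7/10)·f_1 from -7/10x + 1/10y^2 - 3/2yz + 4z^2 - 107/40z + 3/40 → 1/10y^2 - 3/2yz - 21/20y + 4z^2 + 1/8z - 67/40
  leading term y^2: subtract (1/40y)·f_2 from 1/10y^2 - 3/2yz - 21/20y + 4z^2 + 1/8z - 67/40 → -13/10yz - 23/20y + 4z^2 + 1/8z - 67/40
  leading term yz: subtract (-13/40z)·f_2 from -13/10yz - 23/20y + 4z^2 + 1/8z - 67/40 → -23/20y + 7/5z^2 + 57/40z - 67/40
  leading term y: subtract (-23/80)·f_2 from -23/20y + 7/5z^2 + 57/40z - 67/40 → 7/5z^2 - 7/8z - 21/40
  leading term z^2: no divisor's leading term divides it; move 7/5z^2 to the remainder.
  leading term z: no divisor's leading term divides it; move -7/8z to the remainder.
  leading term 1: no divisor's leading term divides it; move -21/40 to the remainder.
  remainder 7/5z^2 - 7/8z - 21/40 ≠ 0; add g_4 = 7/5z^2 - 7/8z - 21/40 to the basis.

The other S-polynomials (S(f_1,f_2), S(f_2,f_3), S(f_1,g_4), S(f_2,g_4), S(f_3,g_4)) all reduce to 0 modulo the current basis, so we have a Gröbner basis.
Inter-reduce: drop elements whose leading term is divisible by another's, tail-reduce, and make monic.
Reduced Gröbner basis: {x + z - 1, y - 2z + 1, z^2 - 5/8z - 3/8}.

Buchberger on the second generating set:
h_1 = -10xz - 3x + y^2 - 10y + 89/4z - 37/4, LT = xz.
h_2 = -20xz - 8x + 2y^2 - 9y + 41/2z - 27/2, LT = xz.
h_3 = -30xz - 21x + 3y^2 - 21/4z + 9/4, LT = xz.

S(h_1,h_2): lcm = xz. S = -1/10x + 11/20y - 6/5z + 1/4.
  leading term x: no divisor's leading term divides it; move -1/10x to the remainder.
  leading term y: no divisor's leading term divides it; move 11/20y to the remainder.
  leading term z: no divisor's leading term divides it; move -6/5z to the remainder.
  leading term 1: no divisor's leading term divides it; move 1/4 to the remainder.
  remainder -1/10x + 11/20y - 6/5z + 1/4 ≠ 0; add k_4 = -1/10x + 11/20y - 6/5z + 1/4 to the basis.

S(h_1,h_3): lcm = xz. S = -2/5x + y - 12/5z + 1.
  leading term x: subtract (4)·k_4 from -2/5x + y - 12/5z + 1 → -6/5y + 12/5z
  leading term y: no divisor's leading term divides it; move -6/5y to the remainder.
  leading term z: no divisor's leading term divides it; move 12/5z to the remainder.
  remainder -6/5y + 12/5z ≠ 0; add k_5 = -6/5y + 12/5z to the basis.

S(h_1,k_4): lcm = xz. S = 3/10x - 1/10y^2 + 11/2yz + y - 12z^2 + 11/40z + 37/40.
  leading term x: subtract (-3)·k_4 from 3/10x - 1/10y^2 + 11/2yz + y - 12z^2 + 11/40z + 37/40 → -1/10y^2 + 11/2yz + 53/20y - 12z^2 - 133/40z + 67/40
  leading term y^2: subtract (1/12y)·k_5 from -1/10y^2 + 11/2yz + 53/20y - 12z^2 - 133/40z + 67/40 → 53/10yz + 53/20y - 12z^2 - 133/40z + 67/40
  leading term yz: subtract (-53/12z)·k_5 from 53/10yz + 53/20y - 12z^2 - 133/40z + 67/40 → 53/20y - 7/5z^2 - 133/40z + 67/40
  leading term y: subtract (-53/24)·k_5 from 53/20y - 7/5z^2 - 133/40z + 67/40 → -7/5z^2 + 79/40z + 67/40
  leading term z^2: no divisor's leading term divides it; move -7/5z^2 to the remainder.
  leading term z: no divisor's leading term divides it; move 79/40z to the remainder.
  leading term 1: no divisor's leading term divides it; move 67/40 to the remainder.
  remainder -7/5z^2 + 79/40z + 67/40 ≠ 0; add k_6 = -7/5z^2 + 79/40z + 67/40 to the basis.

The other S-polynomials (S(h_2,h_3), S(h_2,k_4), S(h_3,k_4), S(h_1,k_5), S(h_2,k_5), S(h_3,k_5), S(k_4,k_5), S(h_1,k_6), S(h_2,k_6), S(h_3,k_6), S(k_4,k_6), S(k_5,k_6)) all reduce to 0 modulo the current basis, so we have a Gröbner basis.
Inter-reduce: drop elements whose leading term is divisible by another's, tail-reduce, and make monic.
Reduced Gröbner basis: {x + z - 5/2, y - 2z, z^2 - 79/56z - 67/56}.

The bases are distinct; the ideals are different.
The same test decides containment: I ⊆ J iff every generator of I reduces to 0 modulo a Gröbner basis of J.

No, the ideals differ.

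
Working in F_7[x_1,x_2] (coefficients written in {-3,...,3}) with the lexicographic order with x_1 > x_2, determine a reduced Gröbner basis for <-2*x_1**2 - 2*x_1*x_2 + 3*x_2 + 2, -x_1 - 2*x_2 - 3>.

f_1 = -2*x_1**2 - 2*x_1*x_2 + 3*x_2 + 2, LT = x_1**2.
f_2 = -x_1 - 2*x_2 - 3, LT = x_1.

S(f_1,f_2): lcm = x_1**2. S = -x_1*x_2 - 3*x_1 + 2*x_2 - 1.
  leading term x_1*x_2: subtract (x_2)·f_2 from -x_1*x_2 - 3*x_1 + 2*x_2 - 1 → -3*x_1 + 2*x_2**2 - 2*x_2 - 1
  leading term x_1: subtract (3)·f_2 from -3*x_1 + 2*x_2**2 - 2*x_2 - 1 → 2*x_2**2 - 3*x_2 + 1
  leading term x_2**2: no divisor's leading term divides it; move 2*x_2**2 to the remainder.
  leading term x_2: no divisor's leading term divides it; move -3*x_2 to the remainder.
  leading term 1: no divisor's leading term divides it; move 1 to the remainder.
  remainder 2*x_2**2 - 3*x_2 + 1 ≠ 0; add g_3 = 2*x_2**2 - 3*x_2 + 1 to the basis.

S(f_1,g_3): leading monomials are coprime, so the S-polynomial reduces to 0 (Buchberger's first criterion).
S(f_2,g_3): leading monomials are coprime, so the S-polynomial reduces to 0 (Buchberger's first criterion).
Every S-polynomial of the final basis reduces to 0, so we have a Gröbner basis.
Inter-reduce: drop elements whose leading term is divisible by another's, tail-reduce, and make monic.

G = {x_1 + 2*x_2 + 3, x_2**2 + 2*x_2 - 3}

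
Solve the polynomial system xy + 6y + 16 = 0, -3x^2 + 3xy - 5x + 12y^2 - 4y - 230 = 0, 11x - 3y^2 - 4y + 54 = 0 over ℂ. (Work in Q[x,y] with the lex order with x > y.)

Compute a lex Gröbner basis by Buchberger's algorithm.
f_1 = xy + 6y + 16, LT = xy.
f_2 = -3x^2 + 3xy - 5x + 12y^2 - 4y - 230, LT = x^2.
f_3 = 11x - 3y^2 - 4y + 54, LT = x.

S(f_1,f_2): lcm = x^2y. S = xy^2 + 13/3xy + 16x + 4y^3 - 4/3y^2 - 230/3y.
  leading term xy^2: subtract (y)·f_1 from xy^2 + 13/3xy + 16x + 4y^3 - 4/3y^2 - 230/3y → 13/3xy + 16x + 4y^3 - 22/3y^2 - 278/3y
  leading term xy: subtract (13/3)·f_1 from 13/3xy + 16x + 4y^3 - 22/3y^2 - 278/3y → 16x + 4y^3 - 22/3y^2 - 356/3y - 208/3
  leading term x: subtract (16/11)·f_3 from 16x + 4y^3 - 22/3y^2 - 356/3y - 208/3 → 4y^3 - 98/33y^2 - 3724/33y - 4880/33
  leading term y^3: no divisor's leading term divides it; move 4y^3 to the remainder.
  leading term y^2: no divisor's leading term divides it; move -98/33y^2 to the remainder.
  leading term y: no divisor's leading term divides it; move -3724/33y to the remainder.
  leading term 1: no divisor's leading term divides it; move -4880/33 to the remainder.
  remainder 4y^3 - 98/33y^2 - 3724/33y - 4880/33 ≠ 0; add h_4 = 4y^3 - 98/33y^2 - 3724/33y - 4880/33 to the basis.

S(f_1,f_3): lcm = xy. S = 3/11y^3 + 4/11y^2 + 12/11y + 16.
  leading term y^3: subtract (3/44)·h_4 from 3/11y^3 + 4/11y^2 + 12/11y + 16 → 137/242y^2 + 1063/121y + 3156/121
  leading term y^2: no divisor's leading term divides it; move 137/242y^2 to the remainder.
  leading term y: no divisor's leading term divides it; move 1063/121y to the remainder.
  leading term 1: no divisor's leading term divides it; move 3156/121 to the remainder.
  remainder 137/242y^2 + 1063/121y + 3156/121 ≠ 0; add h_5 = 137/242y^2 + 1063/121y + 3156/121 to the basis.

S(f_2,f_3): lcm = x^2. S = 3/11xy^2 - 7/11xy - 107/33x - 4y^2 + 4/3y + 230/3.
  leading term xy^2: subtract (3/11y)·f_1 from 3/11xy^2 - 7/11xy - 107/33x - 4y^2 + 4/3y + 230/3 → -7/11xy - 107/33x - 62/11y^2 - 100/33y + 230/3
  leading term xy: subtract (-7/11)·f_1 from -7/11xy - 107/33x - 62/11y^2 - 100/33y + 230/3 → -107/33x - 62/11y^2 + 26/33y + 2866/33
  leading term x: subtract (-107/363)·f_3 from -107/33x - 62/11y^2 + 26/33y + 2866/33 → -789/121y^2 - 142/363y + 37304/363
  leading term y^2: subtract (-1578/137)·h_5 from -789/121y^2 - 142/363y + 37304/363 → 41428/411y + 165712/411
  leading term y: no divisor's leading term divides it; move 41428/411y to the remainder.
  leading term 1: no divisor's leading term divides it; move 165712/411 to the remainder.
  remainder 41428/411y + 165712/411 ≠ 0; add h_6 = 41428/411y + 165712/411 to the basis.

S(f_1,h_4): lcm = xy^3. S = 49/66xy^2 + 931/33xy + 1220/33x + 6y^3 + 16y^2.
  leading term xy^2: subtract (49/66y)·f_1 from 49/66xy^2 + 931/33xy + 1220/33x + 6y^3 + 16y^2 → 931/33xy + 1220/33x + 6y^3 + 127/11y^2 - 392/33y
  leading term xy: subtract (931/33)·f_1 from 931/33xy + 1220/33x + 6y^3 + 127/11y^2 - 392/33y → 1220/33x + 6y^3 + 127/11y^2 - 5978/33y - 14896/33
  leading term x: subtract (1220/363)·f_3 from 1220/33x + 6y^3 + 127/11y^2 - 5978/33y - 14896/33 → 6y^3 + 2617/121y^2 - 60878/363y - 229736/363
  leading term y^3: subtract (3/2)·h_4 from 6y^3 + 2617/121y^2 - 60878/363y - 229736/363 → 3156/121y^2 + 568/363y - 149216/363
  leading term y^2: subtract (6312/137)·h_5 from 3156/121y^2 + 568/363y - 149216/363 → -165712/411y - 662848/411
  leading term y: subtract (-4)·h_6 from -165712/411y - 662848/411 → 0
  remainder 0.

S(f_2,h_4): leading monomials are coprime, so the S-polynomial reduces to 0 (Buchberger's first criterion).
S(f_3,h_4): leading monomials are coprime, so the S-polynomial reduces to 0 (Buchberger's first criterion).
S(f_1,h_5): lcm = xy^2. S = -2126/137xy - 6312/137x + 6y^2 + 16y.
  leading term xy: subtract (-2126/137)·f_1 from -2126/137xy - 6312/137x + 6y^2 + 16y → -6312/137x + 6y^2 + 14948/137y + 34016/137
  leading term x: subtract (-6312/1507)·f_3 from -6312/137x + 6y^2 + 14948/137y + 34016/137 → -9894/1507y^2 + 139180/1507y + 715024/1507
  leading term y^2: subtract (-217668/18769)·h_5 from -9894/1507y^2 + 139180/1507y + 715024/1507 → 3645664/18769y + 14582656/18769
  leading term y: subtract (264/137)·h_6 from 3645664/18769y + 14582656/18769 → 0
  remainder 0.

S(f_2,h_5): leading monomials are coprime, so the S-polynomial reduces to 0 (Buchberger's first criterion).
S(f_3,h_5): leading monomials are coprime, so the S-polynomial reduces to 0 (Buchberger's first criterion).
S(h_4,h_5): lcm = y^3. S = -147029/9042y^2 - 335843/4521y - 1220/33.
  leading term y^2: subtract (-1617319/56307)·h_5 from -147029/9042y^2 - 335843/4521y - 1220/33 → 10025576/56307y + 40102304/56307
  leading term y: subtract (242/137)·h_6 from 10025576/56307y + 40102304/56307 → 0
  remainder 0.

S(f_1,h_6): lcm = xy. S = -4x + 6y + 16.
  leading term x: subtract (-4/11)·f_3 from -4x + 6y + 16 → -12/11y^2 + 50/11y + 392/11
  leading term y^2: subtract (-264/137)·h_5 from -12/11y^2 + 50/11y + 392/11 → 2942/137y + 11768/137
  leading term y: subtract (4413/20714)·h_6 from 2942/137y + 11768/137 → 0
  remainder 0.

S(f_2,h_6): leading monomials are coprime, so the S-polynomial reduces to 0 (Buchberger's first criterion).
S(f_3,h_6): leading monomials are coprime, so the S-polynomial reduces to 0 (Buchberger's first criterion).
S(h_4,h_6): lcm = y^3. S = -313/66y^2 - 931/33y - 1220/33.
  leading term y^2: subtract (-3443/411)·h_5 from -313/66y^2 - 931/33y - 1220/33 → 18652/411y + 74608/411
  leading term y: subtract (4663/10357)·h_6 from 18652/411y + 74608/411 → 0
  remainder 0.

S(h_5,h_6): lcm = y^2. S = 1578/137y + 6312/137.
  leading term y: subtract (2367/20714)·h_6 from 1578/137y + 6312/137 → 0
  remainder 0.

Every S-polynomial of the final basis reduces to 0, so we have a Gröbner basis.
Inter-reduce: drop elements whose leading term is divisible by another's, tail-reduce, and make monic.
Reduced Gröbner basis: {x + 2, y + 4}.

From the last basis element, y + 4 = 0, so y takes values in {-4}. Each choice, substituted upward through the basis, yields the corresponding point(s) of the solution set.
  y = -4: the earlier basis element becomes x + 2 = 0, giving x = -2 — point (-2, -4).
Each listed point satisfies every original equation (direct substitution).
A lex Gröbner basis triangularizes the system, enabling back-substitution.

{(-2, -4)}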